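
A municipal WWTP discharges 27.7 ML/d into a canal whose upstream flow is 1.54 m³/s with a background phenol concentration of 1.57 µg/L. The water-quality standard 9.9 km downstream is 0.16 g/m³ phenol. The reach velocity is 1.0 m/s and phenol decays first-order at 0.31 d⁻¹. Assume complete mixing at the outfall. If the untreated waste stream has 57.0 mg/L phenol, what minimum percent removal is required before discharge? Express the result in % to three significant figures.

27.7 ML/d = 0.3206 m³/s.
1.57 µg/L = 0.00157 mg/L.
Travel time to the compliance point: t = 9900/1.0 = 9900 s = 0.1146 d; decay factor exp(−0.31·0.1146) = 0.9651.
So the concentration just after mixing may be at most 0.16/0.9651 = 0.1658 mg/L.
Mass balance: 0.1658·1.861 = 0.3206·Cₑ + 1.54·0.00157.
Cₑ = (0.3085 − 0.002418) / 0.3206 = 0.9546 mg/L.
Required removal = 1 − 0.9546/57.0 = 98.33 %.

98.3 %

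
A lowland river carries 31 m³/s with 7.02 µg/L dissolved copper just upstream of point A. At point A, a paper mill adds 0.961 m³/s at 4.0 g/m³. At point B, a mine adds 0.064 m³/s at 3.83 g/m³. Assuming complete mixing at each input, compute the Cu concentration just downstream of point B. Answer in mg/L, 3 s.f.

0.134 mg/L

7.02 µg/L = 0.00702 mg/L.
After input A: C = (31·0.00702 + 0.961·4) / 31.96 = 0.1271 mg/L.
After input B: C = (31.96·0.1271 + 0.064·3.83) / 32.02 = 0.1345 mg/L.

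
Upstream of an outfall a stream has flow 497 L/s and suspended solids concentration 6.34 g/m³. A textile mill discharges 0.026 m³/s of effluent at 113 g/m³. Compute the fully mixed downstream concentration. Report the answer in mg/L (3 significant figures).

11.6 mg/L

497 L/s = 0.497 m³/s.
Flow-weighted mixing gives C = (0.026·113 + 0.497·6.34) / (0.026 + 0.497) = 6.089/0.523 = 11.64 mg/L.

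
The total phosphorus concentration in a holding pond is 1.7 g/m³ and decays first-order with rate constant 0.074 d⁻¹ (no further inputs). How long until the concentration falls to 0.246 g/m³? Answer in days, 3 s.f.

t = ln(C₀/C)/k = ln(1.7/0.246)/0.074 = 1.933/0.074 = 26.12 d.

26.1 d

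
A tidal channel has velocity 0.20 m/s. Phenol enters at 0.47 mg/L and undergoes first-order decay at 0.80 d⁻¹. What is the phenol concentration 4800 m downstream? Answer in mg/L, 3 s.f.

0.376 mg/L

Travel time t = 4800 m / 0.20 m/s = 4800/0.20 = 2.4e+04 s = 0.2778 d.
First-order decay: C = 0.47·exp(−0.80·0.2778) = 0.47·0.8007 = 0.3763 mg/L.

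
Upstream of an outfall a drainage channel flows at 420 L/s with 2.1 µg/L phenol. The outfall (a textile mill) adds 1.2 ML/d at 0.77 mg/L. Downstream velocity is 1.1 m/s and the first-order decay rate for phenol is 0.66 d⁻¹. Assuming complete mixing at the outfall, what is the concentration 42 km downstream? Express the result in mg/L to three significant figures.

0.0199 mg/L

1.2 ML/d = 0.01389 m³/s.
420 L/s = 0.42 m³/s.
2.1 µg/L = 0.0021 mg/L.
After complete mixing, C₀ = (0.01389·0.77 + 0.42·0.0021) / 0.4339 = 0.02668 mg/L.
Travel time t = 4.2e+04 m / 1.1 m/s = 3.818e+04 s = 0.4419 d.
C = 0.02668·exp(−0.66·0.4419) = 0.02668·0.747 = 0.01993 mg/L.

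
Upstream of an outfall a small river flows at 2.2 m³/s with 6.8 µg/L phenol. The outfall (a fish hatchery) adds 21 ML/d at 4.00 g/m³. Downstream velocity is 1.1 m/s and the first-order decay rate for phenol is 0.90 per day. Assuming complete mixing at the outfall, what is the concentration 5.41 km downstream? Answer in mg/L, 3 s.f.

0.384 mg/L

21 ML/d = 0.2431 m³/s.
6.8 µg/L = 0.0068 mg/L.
After complete mixing, C₀ = (0.2431·4 + 2.2·0.0068) / 2.443 = 0.4041 mg/L.
Travel time t = 5410 m / 1.1 m/s = 4918 s = 0.05692 d.
C = 0.4041·exp(−0.90·0.05692) = 0.4041·0.9501 = 0.3839 mg/L.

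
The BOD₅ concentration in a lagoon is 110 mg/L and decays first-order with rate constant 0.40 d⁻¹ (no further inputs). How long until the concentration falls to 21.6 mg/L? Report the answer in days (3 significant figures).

t = ln(C₀/C)/k = ln(110/21.6)/0.40 = 1.628/0.40 = 4.069 d.

4.07 d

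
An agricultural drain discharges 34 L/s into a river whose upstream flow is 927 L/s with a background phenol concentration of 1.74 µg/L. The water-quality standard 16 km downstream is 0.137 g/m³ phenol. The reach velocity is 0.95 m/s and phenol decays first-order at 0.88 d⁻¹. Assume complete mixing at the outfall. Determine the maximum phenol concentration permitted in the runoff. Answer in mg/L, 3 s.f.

34 L/s = 0.034 m³/s.
927 L/s = 0.927 m³/s.
1.74 µg/L = 0.00174 mg/L.
Travel time to the compliance point: t = 1.6e+04/0.95 = 1.684e+04 s = 0.1949 d; decay factor exp(−0.88·0.1949) = 0.8424.
So the concentration just after mixing may be at most 0.137/0.8424 = 0.1626 mg/L.
Mass balance: 0.1626·0.961 = 0.034·Cₑ + 0.927·0.00174.
Cₑ = (0.1563 − 0.001613) / 0.034 = 4.549 mg/L.

4.55 mg/L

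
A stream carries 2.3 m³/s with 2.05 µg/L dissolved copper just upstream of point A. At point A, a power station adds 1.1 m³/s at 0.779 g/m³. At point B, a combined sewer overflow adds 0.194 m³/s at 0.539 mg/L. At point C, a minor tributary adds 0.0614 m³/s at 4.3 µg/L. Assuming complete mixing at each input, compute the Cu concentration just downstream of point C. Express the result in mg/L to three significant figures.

2.05 µg/L = 0.00205 mg/L.
After input A: C = (2.3·0.00205 + 1.1·0.779) / 3.4 = 0.2534 mg/L.
After input B: C = (3.4·0.2534 + 0.194·0.539) / 3.594 = 0.2688 mg/L.
4.3 µg/L = 0.0043 mg/L.
After input C: C = (3.594·0.2688 + 0.0614·0.0043) / 3.655 = 0.2644 mg/L.

0.264 mg/L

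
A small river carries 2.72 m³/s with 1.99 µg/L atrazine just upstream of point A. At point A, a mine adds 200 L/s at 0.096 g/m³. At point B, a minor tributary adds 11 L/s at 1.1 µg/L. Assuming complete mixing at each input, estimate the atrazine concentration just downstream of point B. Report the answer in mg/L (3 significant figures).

1.99 µg/L = 0.00199 mg/L.
200 L/s = 0.2 m³/s.
After input A: C = (2.72·0.00199 + 0.2·0.096) / 2.92 = 0.008429 mg/L.
11 L/s = 0.011 m³/s.
1.1 µg/L = 0.0011 mg/L.
After input B: C = (2.92·0.008429 + 0.011·0.0011) / 2.931 = 0.008402 mg/L.

0.00840 mg/L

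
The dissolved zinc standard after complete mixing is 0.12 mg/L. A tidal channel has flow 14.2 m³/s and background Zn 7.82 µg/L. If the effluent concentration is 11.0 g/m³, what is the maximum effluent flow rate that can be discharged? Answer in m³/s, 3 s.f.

7.82 µg/L = 0.00782 mg/L.
Mass balance at complete mixing: C_std·(Q_w + Q_r) = Q_w·C_e + Q_r·C_b.
Rearranging, Q_w = Q_r·(C_std − C_b)/(C_e − C_std) = 14.2·(0.12 − 0.00782) / (11 − 0.12) = 0.1464 m³/s.

0.146 m³/s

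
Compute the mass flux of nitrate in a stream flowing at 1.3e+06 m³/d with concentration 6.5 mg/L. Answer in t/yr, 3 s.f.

1.3e+06 m³/d = 15.05 m³/s.
Mass flux = Q·C = 15.05 m³/s × 6.5 g/m³ = 97.8 g/s.
= 97.8 g/s × 31.56 = 3086 t/yr.

3090 t/yr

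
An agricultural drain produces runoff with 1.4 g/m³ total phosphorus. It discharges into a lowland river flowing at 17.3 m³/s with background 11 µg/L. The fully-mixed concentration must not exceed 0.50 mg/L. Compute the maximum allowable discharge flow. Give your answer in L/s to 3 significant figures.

9400 L/s

11 µg/L = 0.011 mg/L.
Mass balance at complete mixing: C_std·(Q_w + Q_r) = Q_w·C_e + Q_r·C_b.
Rearranging, Q_w = Q_r·(C_std − C_b)/(C_e − C_std) = 17.3·(0.5 − 0.011) / (1.4 − 0.5) = 9.4 m³/s.
= 9400 L/s.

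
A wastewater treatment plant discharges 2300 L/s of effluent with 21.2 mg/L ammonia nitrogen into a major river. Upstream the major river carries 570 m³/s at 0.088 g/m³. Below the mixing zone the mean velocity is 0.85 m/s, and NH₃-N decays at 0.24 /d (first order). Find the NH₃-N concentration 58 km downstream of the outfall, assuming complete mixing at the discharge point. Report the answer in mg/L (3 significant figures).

2300 L/s = 2.3 m³/s.
After complete mixing, C₀ = (2.3·21.2 + 570·0.088) / 572.3 = 0.1728 mg/L.
Travel time t = 5.8e+04 m / 0.85 m/s = 6.824e+04 s = 0.7898 d.
C = 0.1728·exp(−0.24·0.7898) = 0.1728·0.8273 = 0.143 mg/L.

0.143 mg/L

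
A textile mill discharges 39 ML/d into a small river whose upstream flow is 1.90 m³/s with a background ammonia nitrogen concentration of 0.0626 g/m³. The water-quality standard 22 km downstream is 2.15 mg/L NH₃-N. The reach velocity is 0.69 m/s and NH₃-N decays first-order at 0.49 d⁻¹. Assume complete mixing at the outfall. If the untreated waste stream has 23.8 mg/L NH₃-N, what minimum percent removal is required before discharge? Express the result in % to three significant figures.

44.7 %

39 ML/d = 0.4514 m³/s.
Travel time to the compliance point: t = 2.2e+04/0.69 = 3.188e+04 s = 0.369 d; decay factor exp(−0.49·0.369) = 0.8346.
So the concentration just after mixing may be at most 2.15/0.8346 = 2.576 mg/L.
Mass balance: 2.576·2.351 = 0.4514·Cₑ + 1.9·0.0626.
Cₑ = (6.058 − 0.1189) / 0.4514 = 13.16 mg/L.
Required removal = 1 − 13.16/23.8 = 44.72 %.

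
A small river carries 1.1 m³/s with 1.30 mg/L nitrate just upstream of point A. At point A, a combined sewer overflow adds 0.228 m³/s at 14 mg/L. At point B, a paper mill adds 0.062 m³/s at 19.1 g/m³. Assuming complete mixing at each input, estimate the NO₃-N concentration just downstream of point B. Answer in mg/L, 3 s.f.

4.18 mg/L

After input A: C = (1.1·1.3 + 0.228·14) / 1.328 = 3.48 mg/L.
After input B: C = (1.328·3.48 + 0.062·19.1) / 1.39 = 4.177 mg/L.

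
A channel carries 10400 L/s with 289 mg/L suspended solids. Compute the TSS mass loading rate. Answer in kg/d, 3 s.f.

260000 kg/d

10400 L/s = 10.4 m³/s.
Mass flux = Q·C = 10.4 m³/s × 289 g/m³ = 3006 g/s.
= 3006 g/s × 86.4 = 2.597e+05 kg/d.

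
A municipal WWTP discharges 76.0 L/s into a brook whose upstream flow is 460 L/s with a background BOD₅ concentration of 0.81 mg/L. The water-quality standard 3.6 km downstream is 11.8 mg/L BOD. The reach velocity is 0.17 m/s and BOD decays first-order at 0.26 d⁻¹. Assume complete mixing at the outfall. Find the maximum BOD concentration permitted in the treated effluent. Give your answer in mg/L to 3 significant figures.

76.0 L/s = 0.076 m³/s.
460 L/s = 0.46 m³/s.
Travel time to the compliance point: t = 3600/0.17 = 2.118e+04 s = 0.2451 d; decay factor exp(−0.26·0.2451) = 0.9383.
So the concentration just after mixing may be at most 11.8/0.9383 = 12.58 mg/L.
Mass balance: 12.58·0.536 = 0.076·Cₑ + 0.46·0.81.
Cₑ = (6.741 − 0.3726) / 0.076 = 83.79 mg/L.

83.8 mg/L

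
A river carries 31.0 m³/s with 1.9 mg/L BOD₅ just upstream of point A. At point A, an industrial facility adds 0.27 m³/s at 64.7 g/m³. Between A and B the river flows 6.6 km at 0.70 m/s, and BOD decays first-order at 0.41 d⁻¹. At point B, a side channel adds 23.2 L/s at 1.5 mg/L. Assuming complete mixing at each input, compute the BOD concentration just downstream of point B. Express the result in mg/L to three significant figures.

2.33 mg/L

After input A: C = (31·1.9 + 0.27·64.7) / 31.27 = 2.442 mg/L.
Over the 6.6 km reach to input B (t = 9429 s = 0.1091 d), decay gives C = 2.442·exp(−0.41·0.1091) = 2.335 mg/L.
23.2 L/s = 0.0232 m³/s.
After input B: C = (31.27·2.335 + 0.0232·1.5) / 31.29 = 2.335 mg/L.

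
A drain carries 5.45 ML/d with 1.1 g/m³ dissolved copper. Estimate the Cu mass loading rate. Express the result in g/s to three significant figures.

0.0694 g/s

5.45 ML/d = 0.06308 m³/s.
Mass flux = Q·C = 0.06308 m³/s × 1.1 g/m³ = 0.06939 g/s.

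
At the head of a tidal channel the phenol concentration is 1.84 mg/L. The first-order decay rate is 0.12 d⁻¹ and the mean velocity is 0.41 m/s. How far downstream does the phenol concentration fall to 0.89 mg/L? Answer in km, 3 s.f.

From C = C₀·e^(−kt), t = ln(C₀/C)/k = ln(1.84/0.89)/0.12 = 0.7263/0.12 = 6.052 d.
Distance = v·t = 0.41 m/s × 5.229e+05 s = 2.144e+05 m = 214.4 km.

214 km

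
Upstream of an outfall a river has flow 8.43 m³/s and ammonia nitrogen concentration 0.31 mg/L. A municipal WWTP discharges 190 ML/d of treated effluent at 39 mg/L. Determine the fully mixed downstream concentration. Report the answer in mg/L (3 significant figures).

190 ML/d = 2.199 m³/s.
Conservation of mass across the mixing zone: C = (2.199·39 + 8.43·0.31) / (2.199 + 8.43) = 88.38/10.63 = 8.315 mg/L.

8.31 mg/L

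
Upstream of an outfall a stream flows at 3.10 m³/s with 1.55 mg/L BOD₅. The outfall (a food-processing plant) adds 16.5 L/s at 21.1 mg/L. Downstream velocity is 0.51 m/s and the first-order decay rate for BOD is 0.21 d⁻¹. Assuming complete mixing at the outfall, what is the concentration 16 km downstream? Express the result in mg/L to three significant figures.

16.5 L/s = 0.0165 m³/s.
After complete mixing, C₀ = (0.0165·21.1 + 3.1·1.55) / 3.117 = 1.654 mg/L.
Travel time t = 1.6e+04 m / 0.51 m/s = 3.137e+04 s = 0.3631 d.
C = 1.654·exp(−0.21·0.3631) = 1.654·0.9266 = 1.532 mg/L.

1.53 mg/L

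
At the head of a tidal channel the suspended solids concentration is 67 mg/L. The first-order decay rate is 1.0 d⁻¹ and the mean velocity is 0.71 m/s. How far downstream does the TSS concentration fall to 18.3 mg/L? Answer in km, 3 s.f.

From C = C₀·e^(−kt), t = ln(C₀/C)/k = ln(67/18.3)/1.0 = 1.298/1.0 = 1.298 d.
Distance = v·t = 0.71 m/s × 1.121e+05 s = 7.961e+04 m = 79.61 km.

79.6 km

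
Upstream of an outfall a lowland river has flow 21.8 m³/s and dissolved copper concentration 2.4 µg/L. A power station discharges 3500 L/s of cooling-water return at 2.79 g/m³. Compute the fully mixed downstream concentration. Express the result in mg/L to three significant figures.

0.388 mg/L

3500 L/s = 3.5 m³/s.
2.4 µg/L = 0.0024 mg/L.
By mass balance at complete mixing, C = (3.5·2.79 + 21.8·0.0024) / (3.5 + 21.8) = 9.817/25.3 = 0.388 mg/L.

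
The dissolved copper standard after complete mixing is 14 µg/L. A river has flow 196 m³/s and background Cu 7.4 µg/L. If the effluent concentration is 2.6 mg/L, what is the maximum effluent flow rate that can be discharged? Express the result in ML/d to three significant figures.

7.4 µg/L = 0.0074 mg/L.
14 µg/L = 0.014 mg/L.
Mass balance at complete mixing: C_std·(Q_w + Q_r) = Q_w·C_e + Q_r·C_b.
Rearranging, Q_w = Q_r·(C_std − C_b)/(C_e − C_std) = 196·(0.014 − 0.0074) / (2.6 − 0.014) = 0.5002 m³/s.
= 43.22 ML/d.

43.2 ML/d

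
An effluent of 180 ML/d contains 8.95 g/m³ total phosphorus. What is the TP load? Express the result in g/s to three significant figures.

180 ML/d = 2.083 m³/s.
Mass flux = Q·C = 2.083 m³/s × 8.95 g/m³ = 18.65 g/s.

18.6 g/s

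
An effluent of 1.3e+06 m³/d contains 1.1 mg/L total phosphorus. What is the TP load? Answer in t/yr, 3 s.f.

1.3e+06 m³/d = 15.05 m³/s.
Mass flux = Q·C = 15.05 m³/s × 1.1 g/m³ = 16.55 g/s.
= 16.55 g/s × 31.56 = 522.3 t/yr.

522 t/yr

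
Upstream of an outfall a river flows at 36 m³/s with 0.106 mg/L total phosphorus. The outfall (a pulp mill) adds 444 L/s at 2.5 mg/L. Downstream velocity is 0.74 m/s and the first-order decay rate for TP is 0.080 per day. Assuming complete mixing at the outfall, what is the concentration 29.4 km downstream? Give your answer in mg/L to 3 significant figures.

0.130 mg/L

444 L/s = 0.444 m³/s.
After complete mixing, C₀ = (0.444·2.5 + 36·0.106) / 36.44 = 0.1352 mg/L.
Travel time t = 2.94e+04 m / 0.74 m/s = 3.973e+04 s = 0.4598 d.
C = 0.1352·exp(−0.080·0.4598) = 0.1352·0.9639 = 0.1303 mg/L.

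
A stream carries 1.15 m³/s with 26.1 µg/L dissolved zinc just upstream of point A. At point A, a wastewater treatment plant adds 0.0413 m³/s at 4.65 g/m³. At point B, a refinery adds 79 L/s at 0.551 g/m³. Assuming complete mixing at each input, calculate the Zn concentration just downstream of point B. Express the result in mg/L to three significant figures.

0.209 mg/L

26.1 µg/L = 0.0261 mg/L.
After input A: C = (1.15·0.0261 + 0.0413·4.65) / 1.191 = 0.1864 mg/L.
79 L/s = 0.079 m³/s.
After input B: C = (1.191·0.1864 + 0.079·0.551) / 1.27 = 0.2091 mg/L.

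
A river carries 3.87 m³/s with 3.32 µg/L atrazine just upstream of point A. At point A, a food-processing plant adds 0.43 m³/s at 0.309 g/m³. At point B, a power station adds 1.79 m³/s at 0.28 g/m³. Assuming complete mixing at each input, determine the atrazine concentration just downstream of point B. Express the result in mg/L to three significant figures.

3.32 µg/L = 0.00332 mg/L.
After input A: C = (3.87·0.00332 + 0.43·0.309) / 4.3 = 0.03389 mg/L.
After input B: C = (4.3·0.03389 + 1.79·0.28) / 6.09 = 0.1062 mg/L.

0.106 mg/L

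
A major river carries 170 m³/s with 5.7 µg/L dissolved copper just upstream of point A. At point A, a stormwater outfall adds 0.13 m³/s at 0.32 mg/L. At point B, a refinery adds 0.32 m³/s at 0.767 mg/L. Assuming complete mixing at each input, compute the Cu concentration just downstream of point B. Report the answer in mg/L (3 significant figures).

5.7 µg/L = 0.0057 mg/L.
After input A: C = (170·0.0057 + 0.13·0.32) / 170.1 = 0.00594 mg/L.
After input B: C = (170.1·0.00594 + 0.32·0.767) / 170.4 = 0.007369 mg/L.

0.00737 mg/L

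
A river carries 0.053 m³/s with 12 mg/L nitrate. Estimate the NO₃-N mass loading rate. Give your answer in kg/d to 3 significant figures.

55.0 kg/d

Mass flux = Q·C = 0.053 m³/s × 12 g/m³ = 0.636 g/s.
= 0.636 g/s × 86.4 = 54.95 kg/d.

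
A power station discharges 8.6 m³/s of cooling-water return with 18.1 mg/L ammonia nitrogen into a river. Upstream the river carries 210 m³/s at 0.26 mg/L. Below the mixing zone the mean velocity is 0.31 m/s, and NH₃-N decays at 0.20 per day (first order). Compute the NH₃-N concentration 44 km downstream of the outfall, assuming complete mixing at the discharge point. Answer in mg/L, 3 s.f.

After complete mixing, C₀ = (8.6·18.1 + 210·0.26) / 218.6 = 0.9618 mg/L.
Travel time t = 4.4e+04 m / 0.31 m/s = 1.419e+05 s = 1.643 d.
C = 0.9618·exp(−0.20·1.643) = 0.9618·0.72 = 0.6925 mg/L.

0.692 mg/L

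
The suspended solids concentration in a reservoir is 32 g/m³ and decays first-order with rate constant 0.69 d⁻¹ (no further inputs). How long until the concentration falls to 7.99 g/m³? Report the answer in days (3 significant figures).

2.01 d

t = ln(C₀/C)/k = ln(32/7.99)/0.69 = 1.388/0.69 = 2.011 d.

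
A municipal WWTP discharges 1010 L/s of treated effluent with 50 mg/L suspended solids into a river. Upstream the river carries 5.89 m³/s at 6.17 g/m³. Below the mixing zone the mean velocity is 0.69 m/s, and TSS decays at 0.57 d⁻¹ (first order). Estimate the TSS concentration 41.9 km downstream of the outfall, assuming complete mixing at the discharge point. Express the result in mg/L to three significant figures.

1010 L/s = 1.01 m³/s.
After complete mixing, C₀ = (1.01·50 + 5.89·6.17) / 6.9 = 12.59 mg/L.
Travel time t = 4.19e+04 m / 0.69 m/s = 6.072e+04 s = 0.7028 d.
C = 12.59·exp(−0.57·0.7028) = 12.59·0.6699 = 8.431 mg/L.

8.43 mg/L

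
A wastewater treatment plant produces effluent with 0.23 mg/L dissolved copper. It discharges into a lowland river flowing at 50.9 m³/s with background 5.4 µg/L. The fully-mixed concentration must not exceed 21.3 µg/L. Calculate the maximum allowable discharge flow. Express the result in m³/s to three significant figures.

5.4 µg/L = 0.0054 mg/L.
21.3 µg/L = 0.0213 mg/L.
Mass balance at complete mixing: C_std·(Q_w + Q_r) = Q_w·C_e + Q_r·C_b.
Rearranging, Q_w = Q_r·(C_std − C_b)/(C_e − C_std) = 50.9·(0.0213 − 0.0054) / (0.23 − 0.0213) = 3.878 m³/s.

3.88 m³/s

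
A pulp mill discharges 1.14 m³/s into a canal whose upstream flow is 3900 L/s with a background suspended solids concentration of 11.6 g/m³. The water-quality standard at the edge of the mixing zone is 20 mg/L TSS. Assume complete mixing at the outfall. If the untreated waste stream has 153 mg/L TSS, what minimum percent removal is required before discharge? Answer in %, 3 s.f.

68.1 %

3900 L/s = 3.9 m³/s.
Mass balance: 20·5.04 = 1.14·Cₑ + 3.9·11.6.
Cₑ = (100.8 − 45.24) / 1.14 = 48.74 mg/L.
Required removal = 1 − 48.74/153 = 68.15 %.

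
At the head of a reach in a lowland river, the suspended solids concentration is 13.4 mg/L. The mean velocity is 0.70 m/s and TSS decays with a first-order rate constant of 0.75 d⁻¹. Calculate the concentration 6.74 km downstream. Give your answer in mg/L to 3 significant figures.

12.3 mg/L

Travel time t = 6.74 km / 0.70 m/s = 6740/0.70 = 9629 s = 0.1114 d.
First-order decay: C = 13.4·exp(−0.75·0.1114) = 13.4·0.9198 = 12.33 mg/L.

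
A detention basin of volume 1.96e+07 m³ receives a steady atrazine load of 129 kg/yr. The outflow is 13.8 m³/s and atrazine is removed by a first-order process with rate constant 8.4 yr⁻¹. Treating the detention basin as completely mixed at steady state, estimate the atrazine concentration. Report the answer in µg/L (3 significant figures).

Outflow Q = 13.8 m³/s × 3.156e+07 s/yr = 4.355e+08 m³/yr.
Steady-state CSTR mass balance: W = Q·C + k·V·C, so C = W/(Q + kV).
Q + kV = 4.355e+08 + 8.4·1.96e+07 = 6.001e+08 m³/yr.
C = 129/6.001e+08 = 2.15e-07 kg/m³ = 0.000215 mg/L = 0.215 µg/L.

0.215 µg/L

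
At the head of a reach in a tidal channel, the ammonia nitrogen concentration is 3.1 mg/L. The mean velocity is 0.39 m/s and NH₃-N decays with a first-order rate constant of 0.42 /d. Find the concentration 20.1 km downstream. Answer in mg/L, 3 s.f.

Travel time t = 20.1 km / 0.39 m/s = 2.01e+04/0.39 = 5.154e+04 s = 0.5965 d.
First-order decay: C = 3.1·exp(−0.42·0.5965) = 3.1·0.7784 = 2.413 mg/L.

2.41 mg/L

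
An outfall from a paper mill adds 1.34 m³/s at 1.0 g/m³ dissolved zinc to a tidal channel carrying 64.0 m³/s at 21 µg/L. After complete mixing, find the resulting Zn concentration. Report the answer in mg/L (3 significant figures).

0.0411 mg/L

21 µg/L = 0.021 mg/L.
Flow-weighted mixing gives C = (1.34·1 + 64·0.021) / (1.34 + 64) = 2.684/65.34 = 0.04108 mg/L.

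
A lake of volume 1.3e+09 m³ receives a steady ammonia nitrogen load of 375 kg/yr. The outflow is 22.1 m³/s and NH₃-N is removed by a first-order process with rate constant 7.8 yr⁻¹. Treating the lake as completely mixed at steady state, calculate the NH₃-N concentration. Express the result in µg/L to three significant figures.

Outflow Q = 22.1 m³/s × 3.156e+07 s/yr = 6.974e+08 m³/yr.
Steady-state CSTR mass balance: W = Q·C + k·V·C, so C = W/(Q + kV).
Q + kV = 6.974e+08 + 7.8·1.3e+09 = 1.084e+10 m³/yr.
C = 375/1.084e+10 = 3.46e-08 kg/m³ = 3.46e-05 mg/L = 0.0346 µg/L.

0.0346 µg/L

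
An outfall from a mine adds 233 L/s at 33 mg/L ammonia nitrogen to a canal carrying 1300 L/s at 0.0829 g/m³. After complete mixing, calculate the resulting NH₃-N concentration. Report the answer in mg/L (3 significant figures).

5.09 mg/L

233 L/s = 0.233 m³/s.
1300 L/s = 1.3 m³/s.
By mass balance at complete mixing, C = (0.233·33 + 1.3·0.0829) / (0.233 + 1.3) = 7.797/1.533 = 5.086 mg/L.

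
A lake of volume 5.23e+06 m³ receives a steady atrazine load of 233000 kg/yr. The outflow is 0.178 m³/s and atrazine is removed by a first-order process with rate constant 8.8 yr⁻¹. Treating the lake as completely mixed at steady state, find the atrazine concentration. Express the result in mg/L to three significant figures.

Outflow Q = 0.178 m³/s × 3.156e+07 s/yr = 5.617e+06 m³/yr.
Steady-state CSTR mass balance: W = Q·C + k·V·C, so C = W/(Q + kV).
Q + kV = 5.617e+06 + 8.8·5.23e+06 = 5.164e+07 m³/yr.
C = 233000/5.164e+07 = 0.004512 kg/m³ = 4.512 mg/L.

4.51 mg/L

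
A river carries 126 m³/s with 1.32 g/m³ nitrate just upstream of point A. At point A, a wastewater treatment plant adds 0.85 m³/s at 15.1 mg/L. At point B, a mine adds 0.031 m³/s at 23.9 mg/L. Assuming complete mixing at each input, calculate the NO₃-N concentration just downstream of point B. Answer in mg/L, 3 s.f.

1.42 mg/L

After input A: C = (126·1.32 + 0.85·15.1) / 126.8 = 1.412 mg/L.
After input B: C = (126.8·1.412 + 0.031·23.9) / 126.9 = 1.418 mg/L.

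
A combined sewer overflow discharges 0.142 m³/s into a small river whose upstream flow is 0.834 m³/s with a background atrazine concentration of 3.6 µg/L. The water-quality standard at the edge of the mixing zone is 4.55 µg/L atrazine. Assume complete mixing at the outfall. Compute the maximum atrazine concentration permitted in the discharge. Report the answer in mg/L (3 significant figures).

0.0101 mg/L

3.6 µg/L = 0.0036 mg/L.
4.55 µg/L = 0.00455 mg/L.
Mass balance: 0.00455·0.976 = 0.142·Cₑ + 0.834·0.0036.
Cₑ = (0.004441 − 0.003002) / 0.142 = 0.01013 mg/L.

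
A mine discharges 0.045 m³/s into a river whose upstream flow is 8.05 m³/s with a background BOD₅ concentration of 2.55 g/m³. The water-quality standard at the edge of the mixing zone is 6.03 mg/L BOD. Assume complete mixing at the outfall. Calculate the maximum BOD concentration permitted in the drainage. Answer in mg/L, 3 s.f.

Mass balance: 6.03·8.095 = 0.045·Cₑ + 8.05·2.55.
Cₑ = (48.81 − 20.53) / 0.045 = 628.6 mg/L.

629 mg/L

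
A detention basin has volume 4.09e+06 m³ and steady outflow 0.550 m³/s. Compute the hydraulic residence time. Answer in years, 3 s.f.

0.236 yr

Q = 0.550 m³/s × 3.156e+07 s/yr = 1.736e+07 m³/yr.
Hydraulic residence time τ = V/Q = 4.09e+06/1.736e+07 = 0.2356 yr.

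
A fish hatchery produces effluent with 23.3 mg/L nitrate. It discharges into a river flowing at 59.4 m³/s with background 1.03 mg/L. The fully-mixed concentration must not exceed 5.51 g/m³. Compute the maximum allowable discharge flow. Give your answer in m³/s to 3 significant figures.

Mass balance at complete mixing: C_std·(Q_w + Q_r) = Q_w·C_e + Q_r·C_b.
Rearranging, Q_w = Q_r·(C_std − C_b)/(C_e − C_std) = 59.4·(5.51 − 1.03) / (23.3 − 5.51) = 14.96 m³/s.

15.0 m³/s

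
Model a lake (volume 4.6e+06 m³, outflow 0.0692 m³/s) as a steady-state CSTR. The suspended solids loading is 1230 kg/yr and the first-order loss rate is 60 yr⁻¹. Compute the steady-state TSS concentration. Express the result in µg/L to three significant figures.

Outflow Q = 0.0692 m³/s × 3.156e+07 s/yr = 2.184e+06 m³/yr.
Steady-state CSTR mass balance: W = Q·C + k·V·C, so C = W/(Q + kV).
Q + kV = 2.184e+06 + 60·4.6e+06 = 2.782e+08 m³/yr.
C = 1230/2.782e+08 = 4.422e-06 kg/m³ = 0.004422 mg/L = 4.422 µg/L.

4.42 µg/L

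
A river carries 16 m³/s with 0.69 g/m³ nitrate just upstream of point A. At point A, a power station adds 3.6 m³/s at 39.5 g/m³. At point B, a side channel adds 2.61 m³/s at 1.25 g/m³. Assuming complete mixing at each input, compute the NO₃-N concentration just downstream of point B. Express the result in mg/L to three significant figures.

After input A: C = (16·0.69 + 3.6·39.5) / 19.6 = 7.818 mg/L.
After input B: C = (19.6·7.818 + 2.61·1.25) / 22.21 = 7.046 mg/L.

7.05 mg/L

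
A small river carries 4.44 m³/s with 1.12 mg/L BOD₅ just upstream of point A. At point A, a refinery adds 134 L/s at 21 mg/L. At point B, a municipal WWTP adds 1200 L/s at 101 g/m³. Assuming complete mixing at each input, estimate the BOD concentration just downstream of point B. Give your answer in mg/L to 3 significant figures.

22.3 mg/L

134 L/s = 0.134 m³/s.
After input A: C = (4.44·1.12 + 0.134·21) / 4.574 = 1.702 mg/L.
1200 L/s = 1.2 m³/s.
After input B: C = (4.574·1.702 + 1.2·101) / 5.774 = 22.34 mg/L.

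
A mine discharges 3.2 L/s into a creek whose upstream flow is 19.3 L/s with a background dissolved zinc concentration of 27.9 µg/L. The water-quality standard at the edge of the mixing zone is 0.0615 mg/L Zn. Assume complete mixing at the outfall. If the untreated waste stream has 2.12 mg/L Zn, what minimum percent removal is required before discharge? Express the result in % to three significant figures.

87.5 %

3.2 L/s = 0.0032 m³/s.
19.3 L/s = 0.0193 m³/s.
27.9 µg/L = 0.0279 mg/L.
Mass balance: 0.0615·0.0225 = 0.0032·Cₑ + 0.0193·0.0279.
Cₑ = (0.001384 − 0.0005385) / 0.0032 = 0.2642 mg/L.
Required removal = 1 − 0.2642/2.12 = 87.54 %.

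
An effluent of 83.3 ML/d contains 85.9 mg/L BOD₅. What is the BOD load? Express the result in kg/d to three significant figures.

7160 kg/d

83.3 ML/d = 0.9641 m³/s.
Mass flux = Q·C = 0.9641 m³/s × 85.9 g/m³ = 82.82 g/s.
= 82.82 g/s × 86.4 = 7155 kg/d.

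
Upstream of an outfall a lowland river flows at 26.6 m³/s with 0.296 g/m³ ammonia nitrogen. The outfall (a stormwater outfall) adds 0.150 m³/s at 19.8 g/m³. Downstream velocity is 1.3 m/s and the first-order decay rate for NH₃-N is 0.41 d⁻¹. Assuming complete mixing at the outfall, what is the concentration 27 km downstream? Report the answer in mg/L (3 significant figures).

0.367 mg/L

After complete mixing, C₀ = (0.15·19.8 + 26.6·0.296) / 26.75 = 0.4054 mg/L.
Travel time t = 2.7e+04 m / 1.3 m/s = 2.077e+04 s = 0.2404 d.
C = 0.4054·exp(−0.41·0.2404) = 0.4054·0.9061 = 0.3673 mg/L.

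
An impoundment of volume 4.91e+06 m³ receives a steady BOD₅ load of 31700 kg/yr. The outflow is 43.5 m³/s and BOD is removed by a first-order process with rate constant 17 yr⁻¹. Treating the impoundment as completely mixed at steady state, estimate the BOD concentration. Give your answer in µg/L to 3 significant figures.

Outflow Q = 43.5 m³/s × 3.156e+07 s/yr = 1.373e+09 m³/yr.
Steady-state CSTR mass balance: W = Q·C + k·V·C, so C = W/(Q + kV).
Q + kV = 1.373e+09 + 17·4.91e+06 = 1.456e+09 m³/yr.
C = 31700/1.456e+09 = 2.177e-05 kg/m³ = 0.02177 mg/L = 21.77 µg/L.

21.8 µg/L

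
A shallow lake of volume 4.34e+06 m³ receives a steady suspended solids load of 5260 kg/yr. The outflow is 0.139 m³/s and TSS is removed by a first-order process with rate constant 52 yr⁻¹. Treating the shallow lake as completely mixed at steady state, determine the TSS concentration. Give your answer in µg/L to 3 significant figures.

22.9 µg/L

Outflow Q = 0.139 m³/s × 3.156e+07 s/yr = 4.387e+06 m³/yr.
Steady-state CSTR mass balance: W = Q·C + k·V·C, so C = W/(Q + kV).
Q + kV = 4.387e+06 + 52·4.34e+06 = 2.301e+08 m³/yr.
C = 5260/2.301e+08 = 2.286e-05 kg/m³ = 0.02286 mg/L = 22.86 µg/L.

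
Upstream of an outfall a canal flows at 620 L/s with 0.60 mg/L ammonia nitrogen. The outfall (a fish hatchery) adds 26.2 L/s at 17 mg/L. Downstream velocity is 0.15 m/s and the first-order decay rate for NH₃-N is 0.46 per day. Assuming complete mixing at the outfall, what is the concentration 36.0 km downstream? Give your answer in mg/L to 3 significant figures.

26.2 L/s = 0.0262 m³/s.
620 L/s = 0.62 m³/s.
After complete mixing, C₀ = (0.0262·17 + 0.62·0.6) / 0.6462 = 1.265 mg/L.
Travel time t = 3.6e+04 m / 0.15 m/s = 2.4e+05 s = 2.778 d.
C = 1.265·exp(−0.46·2.778) = 1.265·0.2787 = 0.3525 mg/L.

0.352 mg/L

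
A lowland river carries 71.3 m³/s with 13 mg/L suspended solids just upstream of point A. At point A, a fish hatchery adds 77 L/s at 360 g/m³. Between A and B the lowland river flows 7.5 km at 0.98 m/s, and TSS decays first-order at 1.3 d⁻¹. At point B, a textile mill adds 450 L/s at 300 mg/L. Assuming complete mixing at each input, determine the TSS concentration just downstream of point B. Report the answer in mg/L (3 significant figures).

77 L/s = 0.077 m³/s.
After input A: C = (71.3·13 + 0.077·360) / 71.38 = 13.37 mg/L.
Over the 7.5 km reach to input B (t = 7653 s = 0.08858 d), decay gives C = 13.37·exp(−1.3·0.08858) = 11.92 mg/L.
450 L/s = 0.45 m³/s.
After input B: C = (71.38·11.92 + 0.45·300) / 71.83 = 13.72 mg/L.

13.7 mg/L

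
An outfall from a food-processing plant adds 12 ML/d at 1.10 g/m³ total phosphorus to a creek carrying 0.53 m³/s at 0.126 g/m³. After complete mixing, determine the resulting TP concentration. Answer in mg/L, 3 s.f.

12 ML/d = 0.1389 m³/s.
Flow-weighted mixing gives C = (0.1389·1.1 + 0.53·0.126) / (0.1389 + 0.53) = 0.2196/0.6689 = 0.3282 mg/L.

0.328 mg/L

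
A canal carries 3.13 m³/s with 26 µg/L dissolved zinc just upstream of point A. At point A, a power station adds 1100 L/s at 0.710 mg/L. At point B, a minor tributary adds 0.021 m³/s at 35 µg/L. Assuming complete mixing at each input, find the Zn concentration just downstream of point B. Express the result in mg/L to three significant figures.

26 µg/L = 0.026 mg/L.
1100 L/s = 1.1 m³/s.
After input A: C = (3.13·0.026 + 1.1·0.71) / 4.23 = 0.2039 mg/L.
35 µg/L = 0.035 mg/L.
After input B: C = (4.23·0.2039 + 0.021·0.035) / 4.251 = 0.203 mg/L.

0.203 mg/L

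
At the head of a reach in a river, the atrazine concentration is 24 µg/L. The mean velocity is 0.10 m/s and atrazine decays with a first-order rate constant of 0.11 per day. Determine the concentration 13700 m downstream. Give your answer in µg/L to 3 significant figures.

20.2 µg/L

Travel time t = 13700 m / 0.10 m/s = 1.37e+04/0.10 = 1.37e+05 s = 1.586 d.
First-order decay: C = 24·exp(−0.11·1.586) = 24·0.8399 = 20.16 µg/L.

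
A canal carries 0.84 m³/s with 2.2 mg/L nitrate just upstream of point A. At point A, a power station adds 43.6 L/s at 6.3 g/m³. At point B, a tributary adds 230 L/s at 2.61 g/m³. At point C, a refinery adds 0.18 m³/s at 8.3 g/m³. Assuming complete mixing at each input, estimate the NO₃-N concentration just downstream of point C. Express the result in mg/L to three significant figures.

43.6 L/s = 0.0436 m³/s.
After input A: C = (0.84·2.2 + 0.0436·6.3) / 0.8836 = 2.402 mg/L.
230 L/s = 0.23 m³/s.
After input B: C = (0.8836·2.402 + 0.23·2.61) / 1.114 = 2.445 mg/L.
After input C: C = (1.114·2.445 + 0.18·8.3) / 1.294 = 3.26 mg/L.

3.26 mg/L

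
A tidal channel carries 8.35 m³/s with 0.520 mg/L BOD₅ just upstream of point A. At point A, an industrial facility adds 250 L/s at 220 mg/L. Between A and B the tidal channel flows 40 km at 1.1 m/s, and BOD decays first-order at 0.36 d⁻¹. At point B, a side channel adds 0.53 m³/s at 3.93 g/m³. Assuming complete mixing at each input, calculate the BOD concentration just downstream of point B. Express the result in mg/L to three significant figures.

250 L/s = 0.25 m³/s.
After input A: C = (8.35·0.52 + 0.25·220) / 8.6 = 6.9 mg/L.
Over the 40 km reach to input B (t = 3.636e+04 s = 0.4209 d), decay gives C = 6.9·exp(−0.36·0.4209) = 5.93 mg/L.
After input B: C = (8.6·5.93 + 0.53·3.93) / 9.13 = 5.814 mg/L.

5.81 mg/L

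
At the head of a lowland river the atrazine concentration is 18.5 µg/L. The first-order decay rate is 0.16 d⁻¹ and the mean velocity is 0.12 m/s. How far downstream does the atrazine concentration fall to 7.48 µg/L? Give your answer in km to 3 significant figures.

58.7 km

From C = C₀·e^(−kt), t = ln(C₀/C)/k = ln(18.5/7.48)/0.16 = 0.9055/0.16 = 5.66 d.
Distance = v·t = 0.12 m/s × 4.89e+05 s = 5.868e+04 m = 58.68 km.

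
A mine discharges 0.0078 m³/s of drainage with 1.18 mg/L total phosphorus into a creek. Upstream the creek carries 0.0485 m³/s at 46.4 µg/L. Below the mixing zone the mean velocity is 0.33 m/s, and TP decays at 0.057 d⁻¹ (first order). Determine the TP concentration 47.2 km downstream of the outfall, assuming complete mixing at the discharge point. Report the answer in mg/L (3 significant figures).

46.4 µg/L = 0.0464 mg/L.
After complete mixing, C₀ = (0.0078·1.18 + 0.0485·0.0464) / 0.0563 = 0.2035 mg/L.
Travel time t = 4.72e+04 m / 0.33 m/s = 1.43e+05 s = 1.655 d.
C = 0.2035·exp(−0.057·1.655) = 0.2035·0.91 = 0.1851 mg/L.

0.185 mg/L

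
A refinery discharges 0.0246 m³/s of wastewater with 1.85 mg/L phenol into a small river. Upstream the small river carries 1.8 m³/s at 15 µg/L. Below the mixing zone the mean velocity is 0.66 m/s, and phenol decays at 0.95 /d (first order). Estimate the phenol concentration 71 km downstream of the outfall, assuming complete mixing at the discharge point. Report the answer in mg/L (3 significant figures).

0.0122 mg/L

15 µg/L = 0.015 mg/L.
After complete mixing, C₀ = (0.0246·1.85 + 1.8·0.015) / 1.825 = 0.03974 mg/L.
Travel time t = 7.1e+04 m / 0.66 m/s = 1.076e+05 s = 1.245 d.
C = 0.03974·exp(−0.95·1.245) = 0.03974·0.3064 = 0.01218 mg/L.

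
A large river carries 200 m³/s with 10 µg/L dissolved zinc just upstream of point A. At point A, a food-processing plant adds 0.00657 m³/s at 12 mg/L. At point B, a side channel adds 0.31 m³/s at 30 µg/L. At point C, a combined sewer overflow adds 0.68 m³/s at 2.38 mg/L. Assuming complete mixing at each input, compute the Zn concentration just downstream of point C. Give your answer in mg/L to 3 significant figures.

10 µg/L = 0.01 mg/L.
After input A: C = (200·0.01 + 0.00657·12) / 200 = 0.01039 mg/L.
30 µg/L = 0.03 mg/L.
After input B: C = (200·0.01039 + 0.31·0.03) / 200.3 = 0.01042 mg/L.
After input C: C = (200.3·0.01042 + 0.68·2.38) / 201 = 0.01844 mg/L.

0.0184 mg/L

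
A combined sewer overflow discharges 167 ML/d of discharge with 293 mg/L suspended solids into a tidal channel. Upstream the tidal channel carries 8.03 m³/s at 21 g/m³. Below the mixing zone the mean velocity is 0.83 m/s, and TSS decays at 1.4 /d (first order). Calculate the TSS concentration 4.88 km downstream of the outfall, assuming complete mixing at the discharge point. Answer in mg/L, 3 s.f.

67.1 mg/L

167 ML/d = 1.933 m³/s.
After complete mixing, C₀ = (1.933·293 + 8.03·21) / 9.963 = 73.77 mg/L.
Travel time t = 4880 m / 0.83 m/s = 5880 s = 0.06805 d.
C = 73.77·exp(−1.4·0.06805) = 73.77·0.9091 = 67.07 mg/L.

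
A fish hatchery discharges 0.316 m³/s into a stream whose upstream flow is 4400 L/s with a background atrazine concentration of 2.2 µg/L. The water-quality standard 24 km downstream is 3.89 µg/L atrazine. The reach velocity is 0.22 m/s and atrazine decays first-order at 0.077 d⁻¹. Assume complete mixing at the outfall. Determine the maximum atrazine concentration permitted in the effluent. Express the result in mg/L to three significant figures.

4400 L/s = 4.4 m³/s.
2.2 µg/L = 0.0022 mg/L.
3.89 µg/L = 0.00389 mg/L.
Travel time to the compliance point: t = 2.4e+04/0.22 = 1.091e+05 s = 1.263 d; decay factor exp(−0.077·1.263) = 0.9074.
So the concentration just after mixing may be at most 0.00389/0.9074 = 0.004287 mg/L.
Mass balance: 0.004287·4.716 = 0.316·Cₑ + 4.4·0.0022.
Cₑ = (0.02022 − 0.00968) / 0.316 = 0.03335 mg/L.

0.0333 mg/L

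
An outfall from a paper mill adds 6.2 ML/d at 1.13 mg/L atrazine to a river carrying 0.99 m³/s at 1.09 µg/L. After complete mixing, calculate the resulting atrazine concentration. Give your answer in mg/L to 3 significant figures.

0.0774 mg/L

6.2 ML/d = 0.07176 m³/s.
1.09 µg/L = 0.00109 mg/L.
Flow-weighted mixing gives C = (0.07176·1.13 + 0.99·0.00109) / (0.07176 + 0.99) = 0.08217/1.062 = 0.07739 mg/L.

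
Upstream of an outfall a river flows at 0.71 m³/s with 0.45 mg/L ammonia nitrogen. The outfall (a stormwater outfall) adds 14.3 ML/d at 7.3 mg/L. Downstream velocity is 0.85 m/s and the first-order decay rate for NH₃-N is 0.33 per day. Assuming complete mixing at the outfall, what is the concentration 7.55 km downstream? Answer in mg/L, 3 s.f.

1.69 mg/L

14.3 ML/d = 0.1655 m³/s.
After complete mixing, C₀ = (0.1655·7.3 + 0.71·0.45) / 0.8755 = 1.745 mg/L.
Travel time t = 7550 m / 0.85 m/s = 8882 s = 0.1028 d.
C = 1.745·exp(−0.33·0.1028) = 1.745·0.9666 = 1.687 mg/L.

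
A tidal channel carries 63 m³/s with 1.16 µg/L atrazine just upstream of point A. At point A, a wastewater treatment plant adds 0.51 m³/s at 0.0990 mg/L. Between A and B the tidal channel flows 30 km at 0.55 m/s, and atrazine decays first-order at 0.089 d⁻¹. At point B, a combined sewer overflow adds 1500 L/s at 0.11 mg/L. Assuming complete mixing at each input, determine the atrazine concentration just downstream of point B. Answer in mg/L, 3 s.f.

1.16 µg/L = 0.00116 mg/L.
After input A: C = (63·0.00116 + 0.51·0.099) / 63.51 = 0.001946 mg/L.
Over the 30 km reach to input B (t = 5.455e+04 s = 0.6313 d), decay gives C = 0.001946·exp(−0.089·0.6313) = 0.001839 mg/L.
1500 L/s = 1.5 m³/s.
After input B: C = (63.51·0.001839 + 1.5·0.11) / 65.01 = 0.004335 mg/L.

0.00434 mg/L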